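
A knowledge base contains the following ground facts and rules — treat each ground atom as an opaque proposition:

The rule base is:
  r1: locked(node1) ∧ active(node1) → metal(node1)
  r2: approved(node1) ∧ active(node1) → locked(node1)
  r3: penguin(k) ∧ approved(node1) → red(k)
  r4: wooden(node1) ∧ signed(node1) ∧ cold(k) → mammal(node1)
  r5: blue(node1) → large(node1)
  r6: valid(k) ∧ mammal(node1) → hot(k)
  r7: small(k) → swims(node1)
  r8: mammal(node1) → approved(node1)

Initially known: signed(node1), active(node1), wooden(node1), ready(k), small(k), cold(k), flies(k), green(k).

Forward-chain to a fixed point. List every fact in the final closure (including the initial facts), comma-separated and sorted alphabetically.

Round 1 fires r4, r7, giving mammal(node1), swims(node1).
Round 2 fires r8, giving approved(node1).
Round 3 fires r2, giving locked(node1).
Round 4 fires r1, giving metal(node1).

active(node1), approved(node1), cold(k), flies(k), green(k), locked(node1), mammal(node1), metal(node1), ready(k), signed(node1), small(k), swims(node1), wooden(node1)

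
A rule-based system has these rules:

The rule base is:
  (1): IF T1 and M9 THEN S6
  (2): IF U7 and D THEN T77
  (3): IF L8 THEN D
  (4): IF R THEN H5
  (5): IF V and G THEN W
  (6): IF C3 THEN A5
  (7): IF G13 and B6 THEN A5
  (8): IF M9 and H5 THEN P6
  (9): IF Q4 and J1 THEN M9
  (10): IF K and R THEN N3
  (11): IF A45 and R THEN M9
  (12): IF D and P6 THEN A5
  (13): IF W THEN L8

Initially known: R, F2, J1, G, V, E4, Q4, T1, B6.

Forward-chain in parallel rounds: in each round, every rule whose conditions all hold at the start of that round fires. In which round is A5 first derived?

Round 1: (4) [IF R THEN H5]; (5) [IF V and G THEN W]; (9) [IF Q4 and J1 THEN M9]. New: H5, W, M9.
Round 2: (1) [IF T1 and M9 THEN S6]; (8) [IF M9 and H5 THEN P6]; (13) [IF W THEN L8]. New: S6, P6, L8.
Round 3: (3) [IF L8 THEN D]. New: D.
Round 4: (12) [IF D and P6 THEN A5]. New: A5.
A5 first appears in round 4.

4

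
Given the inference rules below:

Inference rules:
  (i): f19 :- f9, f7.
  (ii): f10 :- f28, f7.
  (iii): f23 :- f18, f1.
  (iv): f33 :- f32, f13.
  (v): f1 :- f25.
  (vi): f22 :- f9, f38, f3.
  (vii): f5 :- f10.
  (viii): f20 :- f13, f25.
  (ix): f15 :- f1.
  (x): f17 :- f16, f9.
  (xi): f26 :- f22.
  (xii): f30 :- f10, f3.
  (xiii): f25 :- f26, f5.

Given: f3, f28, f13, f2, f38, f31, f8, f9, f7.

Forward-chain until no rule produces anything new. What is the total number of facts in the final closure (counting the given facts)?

Round 1: (i) [f19 :- f9, f7.]; (ii) [f10 :- f28, f7.]; (vi) [f22 :- f9, f38, f3.]. New: f19, f10, f22.
Round 2: (vii) [f5 :- f10.]; (xi) [f26 :- f22.]; (xii) [f30 :- f10, f3.]. New: f5, f26, f30.
Round 3: (xiii) [f25 :- f26, f5.]. New: f25.
Round 4: (v) [f1 :- f25.]; (viii) [f20 :- f13, f25.]. New: f1, f20.
Round 5: (ix) [f15 :- f1.]. New: f15.
Closure: {f1, f10, f13, f15, f19, f2, f20, f22, f25, f26, f28, f3, f30, f31, f38, f5, f7, f8, f9} — 19 facts.

19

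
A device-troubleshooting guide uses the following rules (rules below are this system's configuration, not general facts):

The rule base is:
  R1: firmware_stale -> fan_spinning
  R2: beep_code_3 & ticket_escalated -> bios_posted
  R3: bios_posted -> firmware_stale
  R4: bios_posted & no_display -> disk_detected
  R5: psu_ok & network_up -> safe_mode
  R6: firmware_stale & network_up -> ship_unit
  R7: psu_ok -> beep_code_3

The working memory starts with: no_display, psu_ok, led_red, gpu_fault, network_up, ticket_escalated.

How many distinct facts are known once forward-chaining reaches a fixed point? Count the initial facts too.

13

Round 1: R5 [psu_ok & network_up -> safe_mode]; R7 [psu_ok -> beep_code_3]. New: safe_mode, beep_code_3.
Round 2: R2 [beep_code_3 & ticket_escalated -> bios_posted]. New: bios_posted.
Round 3: R3 [bios_posted -> firmware_stale]; R4 [bios_posted & no_display -> disk_detected]. New: firmware_stale, disk_detected.
Round 4: R1 [firmware_stale -> fan_spinning]; R6 [firmware_stale & network_up -> ship_unit]. New: fan_spinning, ship_unit.
Closure: {beep_code_3, bios_posted, disk_detected, fan_spinning, firmware_stale, gpu_fault, led_red, network_up, no_display, psu_ok, safe_mode, ship_unit, ticket_escalated} — 13 facts.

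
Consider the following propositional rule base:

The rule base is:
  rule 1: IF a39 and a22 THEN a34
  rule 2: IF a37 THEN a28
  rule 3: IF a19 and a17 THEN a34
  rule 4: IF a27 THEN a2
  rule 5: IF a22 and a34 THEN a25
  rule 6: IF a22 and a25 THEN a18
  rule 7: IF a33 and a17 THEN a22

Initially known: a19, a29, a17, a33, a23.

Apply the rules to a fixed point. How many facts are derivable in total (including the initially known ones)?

Round 1: rule 3 [IF a19 and a17 THEN a34]; rule 7 [IF a33 and a17 THEN a22]. Adds a34, a22.
Round 2: rule 5 [IF a22 and a34 THEN a25]. Adds a25.
Round 3: rule 6 [IF a22 and a25 THEN a18]. Adds a18.
Closure: {a17, a18, a19, a22, a23, a25, a29, a33, a34} — 9 facts.

9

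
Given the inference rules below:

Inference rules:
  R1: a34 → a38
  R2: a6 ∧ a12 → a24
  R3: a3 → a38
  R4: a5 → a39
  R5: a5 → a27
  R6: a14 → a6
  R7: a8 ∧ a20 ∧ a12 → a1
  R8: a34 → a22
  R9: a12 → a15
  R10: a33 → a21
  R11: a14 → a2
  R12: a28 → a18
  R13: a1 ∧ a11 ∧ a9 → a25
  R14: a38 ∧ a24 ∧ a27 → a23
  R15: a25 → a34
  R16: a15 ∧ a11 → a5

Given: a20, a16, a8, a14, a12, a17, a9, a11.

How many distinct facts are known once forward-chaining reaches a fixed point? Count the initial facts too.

21

Round 1: R6 [a14 → a6]; R7 [a8 ∧ a20 ∧ a12 → a1]; R9 [a12 → a15]; R11 [a14 → a2]. Adds a6, a1, a15, a2.
Round 2: R2 [a6 ∧ a12 → a24]; R13 [a1 ∧ a11 ∧ a9 → a25]; R16 [a15 ∧ a11 → a5]. Adds a24, a25, a5.
Round 3: R4 [a5 → a39]; R5 [a5 → a27]; R15 [a25 → a34]. Adds a39, a27, a34.
Round 4: R1 [a34 → a38]; R8 [a34 → a22]. Adds a38, a22.
Round 5: R14 [a38 ∧ a24 ∧ a27 → a23]. Adds a23.
Closure: {a1, a11, a12, a14, a15, a16, a17, a2, a20, a22, a23, a24, a25, a27, a34, a38, a39, a5, a6, a8, a9} — 21 facts.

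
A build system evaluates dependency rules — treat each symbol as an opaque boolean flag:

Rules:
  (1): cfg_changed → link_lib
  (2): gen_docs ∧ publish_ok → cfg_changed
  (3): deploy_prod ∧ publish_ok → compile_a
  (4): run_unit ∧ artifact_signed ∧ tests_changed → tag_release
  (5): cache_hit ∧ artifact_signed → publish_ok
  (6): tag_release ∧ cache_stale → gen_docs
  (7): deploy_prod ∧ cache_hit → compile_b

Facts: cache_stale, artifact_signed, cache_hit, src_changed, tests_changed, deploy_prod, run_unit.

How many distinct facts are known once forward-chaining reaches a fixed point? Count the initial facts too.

Round 1 fires (4), (5), (7), giving tag_release, publish_ok, compile_b.
Round 2 fires (3), (6), giving compile_a, gen_docs.
Round 3 fires (2), giving cfg_changed.
Round 4 fires (1), giving link_lib.
Closure: {artifact_signed, cache_hit, cache_stale, cfg_changed, compile_a, compile_b, deploy_prod, gen_docs, link_lib, publish_ok, run_unit, src_changed, tag_release, tests_changed} — 14 facts.

14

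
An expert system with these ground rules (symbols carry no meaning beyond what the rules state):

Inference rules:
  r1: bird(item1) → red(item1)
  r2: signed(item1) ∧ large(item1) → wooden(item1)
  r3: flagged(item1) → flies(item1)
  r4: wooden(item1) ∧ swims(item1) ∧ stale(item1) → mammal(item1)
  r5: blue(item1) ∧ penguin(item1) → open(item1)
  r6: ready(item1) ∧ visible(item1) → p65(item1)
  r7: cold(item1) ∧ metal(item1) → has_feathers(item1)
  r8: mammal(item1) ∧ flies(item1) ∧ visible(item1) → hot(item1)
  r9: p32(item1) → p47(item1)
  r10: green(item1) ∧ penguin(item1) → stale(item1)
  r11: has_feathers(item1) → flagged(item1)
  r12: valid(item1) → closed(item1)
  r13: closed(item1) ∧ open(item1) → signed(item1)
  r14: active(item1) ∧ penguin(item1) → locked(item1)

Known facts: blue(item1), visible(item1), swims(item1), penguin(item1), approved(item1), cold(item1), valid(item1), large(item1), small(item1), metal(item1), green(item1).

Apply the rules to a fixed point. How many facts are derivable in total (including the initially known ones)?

21

[1] r5 [blue(item1) ∧ penguin(item1) → open(item1)]; r7 [cold(item1) ∧ metal(item1) → has_feathers(item1)]; r10 [green(item1) ∧ penguin(item1) → stale(item1)]; r12 [valid(item1) → closed(item1)]. ⇒ new: open(item1), has_feathers(item1), stale(item1), closed(item1).
[2] r11 [has_feathers(item1) → flagged(item1)]; r13 [closed(item1) ∧ open(item1) → signed(item1)]. ⇒ new: flagged(item1), signed(item1).
[3] r2 [signed(item1) ∧ large(item1) → wooden(item1)]; r3 [flagged(item1) → flies(item1)]. ⇒ new: wooden(item1), flies(item1).
[4] r4 [wooden(item1) ∧ swims(item1) ∧ stale(item1) → mammal(item1)]. ⇒ new: mammal(item1).
[5] r8 [mammal(item1) ∧ flies(item1) ∧ visible(item1) → hot(item1)]. ⇒ new: hot(item1).
Closure: {approved(item1), blue(item1), closed(item1), cold(item1), flagged(item1), flies(item1), green(item1), has_feathers(item1), hot(item1), large(item1), mammal(item1), metal(item1), open(item1), penguin(item1), signed(item1), small(item1), stale(item1), swims(item1), valid(item1), visible(item1), wooden(item1)} — 21 facts.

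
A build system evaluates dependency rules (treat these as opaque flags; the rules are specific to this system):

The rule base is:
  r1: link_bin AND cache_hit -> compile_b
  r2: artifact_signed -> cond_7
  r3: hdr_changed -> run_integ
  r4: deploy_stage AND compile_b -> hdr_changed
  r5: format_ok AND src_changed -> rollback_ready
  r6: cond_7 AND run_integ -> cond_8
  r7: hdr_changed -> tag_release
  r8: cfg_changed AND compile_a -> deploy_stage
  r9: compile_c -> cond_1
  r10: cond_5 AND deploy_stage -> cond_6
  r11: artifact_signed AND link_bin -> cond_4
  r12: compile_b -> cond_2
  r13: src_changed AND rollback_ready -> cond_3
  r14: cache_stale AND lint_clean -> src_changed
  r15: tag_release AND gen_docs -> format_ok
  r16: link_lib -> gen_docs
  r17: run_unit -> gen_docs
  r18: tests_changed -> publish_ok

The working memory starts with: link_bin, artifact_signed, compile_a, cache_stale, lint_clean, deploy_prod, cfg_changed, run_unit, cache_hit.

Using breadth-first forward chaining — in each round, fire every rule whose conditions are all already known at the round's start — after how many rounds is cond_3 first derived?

Round 1: r1 [link_bin AND cache_hit -> compile_b]; r2 [artifact_signed -> cond_7]; r8 [cfg_changed AND compile_a -> deploy_stage]; r11 [artifact_signed AND link_bin -> cond_4]; r14 [cache_stale AND lint_clean -> src_changed]; r17 [run_unit -> gen_docs]. New: compile_b, cond_7, deploy_stage, cond_4, src_changed, gen_docs.
Round 2: r4 [deploy_stage AND compile_b -> hdr_changed]; r12 [compile_b -> cond_2]. New: hdr_changed, cond_2.
Round 3: r3 [hdr_changed -> run_integ]; r7 [hdr_changed -> tag_release]. New: run_integ, tag_release.
Round 4: r6 [cond_7 AND run_integ -> cond_8]; r15 [tag_release AND gen_docs -> format_ok]. New: cond_8, format_ok.
Round 5: r5 [format_ok AND src_changed -> rollback_ready]. New: rollback_ready.
Round 6: r13 [src_changed AND rollback_ready -> cond_3]. New: cond_3.
cond_3 first appears in round 6.

6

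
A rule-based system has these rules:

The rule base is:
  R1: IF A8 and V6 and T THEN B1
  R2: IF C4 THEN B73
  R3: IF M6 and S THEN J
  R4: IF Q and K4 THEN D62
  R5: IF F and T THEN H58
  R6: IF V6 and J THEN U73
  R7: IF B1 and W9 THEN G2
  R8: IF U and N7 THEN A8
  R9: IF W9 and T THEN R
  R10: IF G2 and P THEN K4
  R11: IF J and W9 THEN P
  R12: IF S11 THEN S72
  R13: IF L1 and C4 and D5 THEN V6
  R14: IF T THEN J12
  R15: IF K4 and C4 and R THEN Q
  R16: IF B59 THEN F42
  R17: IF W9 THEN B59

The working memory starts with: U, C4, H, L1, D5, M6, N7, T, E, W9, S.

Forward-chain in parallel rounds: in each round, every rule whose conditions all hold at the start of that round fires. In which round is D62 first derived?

[1] R2 [IF C4 THEN B73]; R3 [IF M6 and S THEN J]; R8 [IF U and N7 THEN A8]; R9 [IF W9 and T THEN R]; R13 [IF L1 and C4 and D5 THEN V6]; R14 [IF T THEN J12]; R17 [IF W9 THEN B59]. ⇒ new: B73, J, A8, R, V6, J12, B59.
[2] R1 [IF A8 and V6 and T THEN B1]; R6 [IF V6 and J THEN U73]; R11 [IF J and W9 THEN P]; R16 [IF B59 THEN F42]. ⇒ new: B1, U73, P, F42.
[3] R7 [IF B1 and W9 THEN G2]. ⇒ new: G2.
[4] R10 [IF G2 and P THEN K4]. ⇒ new: K4.
[5] R15 [IF K4 and C4 and R THEN Q]. ⇒ new: Q.
[6] R4 [IF Q and K4 THEN D62]. ⇒ new: D62.
D62 first appears in round 6.

6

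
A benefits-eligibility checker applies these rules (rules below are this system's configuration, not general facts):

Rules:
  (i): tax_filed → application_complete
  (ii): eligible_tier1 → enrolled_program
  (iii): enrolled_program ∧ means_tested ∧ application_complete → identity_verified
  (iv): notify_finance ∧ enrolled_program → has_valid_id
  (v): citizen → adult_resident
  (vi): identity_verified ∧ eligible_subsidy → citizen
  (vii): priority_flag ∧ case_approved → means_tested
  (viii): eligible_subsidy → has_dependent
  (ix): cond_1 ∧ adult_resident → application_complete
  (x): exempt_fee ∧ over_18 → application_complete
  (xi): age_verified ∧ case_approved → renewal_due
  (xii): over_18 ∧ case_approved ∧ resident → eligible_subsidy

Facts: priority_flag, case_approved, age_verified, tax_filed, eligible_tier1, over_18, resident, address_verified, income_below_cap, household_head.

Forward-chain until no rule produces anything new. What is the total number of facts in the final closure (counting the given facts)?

[1] (i) [tax_filed → application_complete]; (ii) [eligible_tier1 → enrolled_program]; (vii) [priority_flag ∧ case_approved → means_tested]; (xi) [age_verified ∧ case_approved → renewal_due]; (xii) [over_18 ∧ case_approved ∧ resident → eligible_subsidy]. ⇒ new: application_complete, enrolled_program, means_tested, renewal_due, eligible_subsidy.
[2] (iii) [enrolled_program ∧ means_tested ∧ application_complete → identity_verified]; (viii) [eligible_subsidy → has_dependent]. ⇒ new: identity_verified, has_dependent.
[3] (vi) [identity_verified ∧ eligible_subsidy → citizen]. ⇒ new: citizen.
[4] (v) [citizen → adult_resident]. ⇒ new: adult_resident.
Closure: {address_verified, adult_resident, age_verified, application_complete, case_approved, citizen, eligible_subsidy, eligible_tier1, enrolled_program, has_dependent, household_head, identity_verified, income_below_cap, means_tested, over_18, priority_flag, renewal_due, resident, tax_filed} — 19 facts.

19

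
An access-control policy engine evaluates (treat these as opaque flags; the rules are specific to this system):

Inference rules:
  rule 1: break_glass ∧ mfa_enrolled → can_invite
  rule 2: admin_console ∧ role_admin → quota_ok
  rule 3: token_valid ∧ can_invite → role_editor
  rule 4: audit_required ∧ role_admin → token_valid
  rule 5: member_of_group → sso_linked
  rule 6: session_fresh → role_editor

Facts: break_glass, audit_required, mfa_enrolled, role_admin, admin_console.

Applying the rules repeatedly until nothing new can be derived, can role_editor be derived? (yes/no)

yes

Round 1 — rule 1, rule 2, rule 4, derive can_invite, quota_ok, token_valid.
Round 2 — rule 3, derive role_editor.
role_editor appears in round 2, so it is derivable.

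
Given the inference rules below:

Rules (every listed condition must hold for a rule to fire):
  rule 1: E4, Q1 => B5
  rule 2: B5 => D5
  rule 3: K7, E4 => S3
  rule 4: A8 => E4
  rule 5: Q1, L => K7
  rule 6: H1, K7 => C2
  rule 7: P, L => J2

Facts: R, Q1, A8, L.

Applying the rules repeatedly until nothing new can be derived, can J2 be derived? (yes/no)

no

Round 1: rule 4 [A8 => E4]; rule 5 [Q1, L => K7]. New: E4, K7.
Round 2: rule 1 [E4, Q1 => B5]; rule 3 [K7, E4 => S3]. New: B5, S3.
Round 3: rule 2 [B5 => D5]. New: D5.
Fixed point reached. J2 is concluded only by rule 7; rule 7 needs P (never derived).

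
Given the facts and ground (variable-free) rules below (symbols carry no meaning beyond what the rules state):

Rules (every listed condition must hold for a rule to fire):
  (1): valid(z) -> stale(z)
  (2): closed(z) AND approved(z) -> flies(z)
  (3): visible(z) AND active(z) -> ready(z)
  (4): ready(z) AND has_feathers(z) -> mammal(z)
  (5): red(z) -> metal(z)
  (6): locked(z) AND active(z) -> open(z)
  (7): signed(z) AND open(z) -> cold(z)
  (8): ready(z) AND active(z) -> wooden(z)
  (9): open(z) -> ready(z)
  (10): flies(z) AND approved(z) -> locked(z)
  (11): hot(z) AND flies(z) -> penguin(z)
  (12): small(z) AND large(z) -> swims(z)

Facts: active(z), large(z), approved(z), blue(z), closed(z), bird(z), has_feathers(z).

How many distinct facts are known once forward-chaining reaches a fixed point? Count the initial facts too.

13

Round 1 — (2), derive flies(z).
Round 2 — (10), derive locked(z).
Round 3 — (6), derive open(z).
Round 4 — (9), derive ready(z).
Round 5 — (4), (8), derive mammal(z), wooden(z).
Closure: {active(z), approved(z), bird(z), blue(z), closed(z), flies(z), has_feathers(z), large(z), locked(z), mammal(z), open(z), ready(z), wooden(z)} — 13 facts.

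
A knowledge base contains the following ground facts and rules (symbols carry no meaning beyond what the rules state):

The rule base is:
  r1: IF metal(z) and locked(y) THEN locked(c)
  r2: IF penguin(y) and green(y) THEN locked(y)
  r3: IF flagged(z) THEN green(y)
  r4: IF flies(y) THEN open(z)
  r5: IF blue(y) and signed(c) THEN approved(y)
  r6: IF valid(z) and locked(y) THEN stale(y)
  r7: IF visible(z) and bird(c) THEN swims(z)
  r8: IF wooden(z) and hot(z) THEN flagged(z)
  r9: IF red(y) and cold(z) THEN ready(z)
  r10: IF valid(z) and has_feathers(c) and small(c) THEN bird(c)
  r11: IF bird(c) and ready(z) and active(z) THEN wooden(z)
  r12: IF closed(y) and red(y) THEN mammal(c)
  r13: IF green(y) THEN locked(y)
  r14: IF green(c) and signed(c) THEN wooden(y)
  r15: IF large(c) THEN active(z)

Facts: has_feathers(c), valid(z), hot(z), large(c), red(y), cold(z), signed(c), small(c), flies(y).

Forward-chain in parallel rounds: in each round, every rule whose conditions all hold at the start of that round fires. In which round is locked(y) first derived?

5

Round 1 — r4, r9, r10, r15, derive open(z), ready(z), bird(c), active(z).
Round 2 — r11, derive wooden(z).
Round 3 — r8, derive flagged(z).
Round 4 — r3, derive green(y).
Round 5 — r13, derive locked(y).
locked(y) first appears in round 5.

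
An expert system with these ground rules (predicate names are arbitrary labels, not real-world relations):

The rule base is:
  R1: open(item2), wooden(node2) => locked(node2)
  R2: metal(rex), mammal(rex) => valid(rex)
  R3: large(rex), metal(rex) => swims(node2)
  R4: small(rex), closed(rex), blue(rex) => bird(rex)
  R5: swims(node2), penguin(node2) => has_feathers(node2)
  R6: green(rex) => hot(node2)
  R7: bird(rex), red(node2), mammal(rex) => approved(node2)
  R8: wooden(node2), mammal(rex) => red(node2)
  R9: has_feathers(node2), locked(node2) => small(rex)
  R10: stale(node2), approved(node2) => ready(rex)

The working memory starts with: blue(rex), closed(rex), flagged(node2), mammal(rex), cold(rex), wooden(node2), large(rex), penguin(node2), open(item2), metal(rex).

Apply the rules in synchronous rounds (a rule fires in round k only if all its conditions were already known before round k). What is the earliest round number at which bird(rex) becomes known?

4

[1] R1 [open(item2), wooden(node2) => locked(node2)]; R2 [metal(rex), mammal(rex) => valid(rex)]; R3 [large(rex), metal(rex) => swims(node2)]; R8 [wooden(node2), mammal(rex) => red(node2)]. ⇒ new: locked(node2), valid(rex), swims(node2), red(node2).
[2] R5 [swims(node2), penguin(node2) => has_feathers(node2)]. ⇒ new: has_feathers(node2).
[3] R9 [has_feathers(node2), locked(node2) => small(rex)]. ⇒ new: small(rex).
[4] R4 [small(rex), closed(rex), blue(rex) => bird(rex)]. ⇒ new: bird(rex).
bird(rex) first appears in round 4.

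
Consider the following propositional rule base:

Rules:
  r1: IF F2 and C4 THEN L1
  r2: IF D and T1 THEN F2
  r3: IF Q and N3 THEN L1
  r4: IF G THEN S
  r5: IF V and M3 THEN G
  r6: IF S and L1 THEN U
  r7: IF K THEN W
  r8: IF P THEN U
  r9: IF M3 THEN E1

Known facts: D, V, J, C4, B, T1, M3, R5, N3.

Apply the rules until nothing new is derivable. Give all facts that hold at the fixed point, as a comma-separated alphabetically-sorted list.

B, C4, D, E1, F2, G, J, L1, M3, N3, R5, S, T1, U, V

[1] r2 [IF D and T1 THEN F2]; r5 [IF V and M3 THEN G]; r9 [IF M3 THEN E1]. ⇒ new: F2, G, E1.
[2] r1 [IF F2 and C4 THEN L1]; r4 [IF G THEN S]. ⇒ new: L1, S.
[3] r6 [IF S and L1 THEN U]. ⇒ new: U.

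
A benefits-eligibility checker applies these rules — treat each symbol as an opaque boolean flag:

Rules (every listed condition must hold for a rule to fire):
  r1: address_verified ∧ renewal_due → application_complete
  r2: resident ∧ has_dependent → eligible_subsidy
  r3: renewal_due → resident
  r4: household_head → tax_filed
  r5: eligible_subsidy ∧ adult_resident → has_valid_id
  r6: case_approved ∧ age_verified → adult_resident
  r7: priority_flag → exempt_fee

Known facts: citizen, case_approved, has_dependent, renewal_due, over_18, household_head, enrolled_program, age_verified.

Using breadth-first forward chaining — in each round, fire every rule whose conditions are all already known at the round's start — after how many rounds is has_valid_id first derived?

Round 1 fires r3, r4, r6, giving resident, tax_filed, adult_resident.
Round 2 fires r2, giving eligible_subsidy.
Round 3 fires r5, giving has_valid_id.
has_valid_id first appears in round 3.

3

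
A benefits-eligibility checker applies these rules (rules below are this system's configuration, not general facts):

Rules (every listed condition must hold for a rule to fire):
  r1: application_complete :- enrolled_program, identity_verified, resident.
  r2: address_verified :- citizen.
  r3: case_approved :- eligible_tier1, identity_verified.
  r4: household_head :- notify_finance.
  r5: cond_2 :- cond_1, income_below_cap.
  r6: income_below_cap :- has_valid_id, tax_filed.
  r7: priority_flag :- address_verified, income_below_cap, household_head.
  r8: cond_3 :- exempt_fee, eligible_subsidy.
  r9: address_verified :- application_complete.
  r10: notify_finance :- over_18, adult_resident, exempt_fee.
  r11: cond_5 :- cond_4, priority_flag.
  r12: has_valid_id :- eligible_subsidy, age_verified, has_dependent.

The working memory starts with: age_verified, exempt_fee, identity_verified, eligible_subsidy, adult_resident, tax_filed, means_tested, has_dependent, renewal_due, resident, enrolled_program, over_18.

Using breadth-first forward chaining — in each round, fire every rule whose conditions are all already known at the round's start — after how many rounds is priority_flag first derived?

3

Round 1 fires r1, r8, r10, r12, giving application_complete, cond_3, notify_finance, has_valid_id.
Round 2 fires r4, r6, r9, giving household_head, income_below_cap, address_verified.
Round 3 fires r7, giving priority_flag.
priority_flag first appears in round 3.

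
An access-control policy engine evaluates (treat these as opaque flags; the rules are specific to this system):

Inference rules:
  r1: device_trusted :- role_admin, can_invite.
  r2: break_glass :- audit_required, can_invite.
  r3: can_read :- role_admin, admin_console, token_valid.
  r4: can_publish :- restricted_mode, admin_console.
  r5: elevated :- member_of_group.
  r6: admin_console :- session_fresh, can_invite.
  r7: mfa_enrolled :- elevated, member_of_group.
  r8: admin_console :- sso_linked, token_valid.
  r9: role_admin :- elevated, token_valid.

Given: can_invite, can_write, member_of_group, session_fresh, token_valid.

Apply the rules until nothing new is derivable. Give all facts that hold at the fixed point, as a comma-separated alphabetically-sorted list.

admin_console, can_invite, can_read, can_write, device_trusted, elevated, member_of_group, mfa_enrolled, role_admin, session_fresh, token_valid

Round 1 — r5, r6, derive elevated, admin_console.
Round 2 — r7, r9, derive mfa_enrolled, role_admin.
Round 3 — r1, r3, derive device_trusted, can_read.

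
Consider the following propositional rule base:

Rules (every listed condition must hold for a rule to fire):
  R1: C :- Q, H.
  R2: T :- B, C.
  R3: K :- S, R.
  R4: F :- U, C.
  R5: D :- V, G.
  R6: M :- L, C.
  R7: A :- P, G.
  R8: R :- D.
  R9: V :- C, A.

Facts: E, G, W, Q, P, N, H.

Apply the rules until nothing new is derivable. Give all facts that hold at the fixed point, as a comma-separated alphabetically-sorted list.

A, C, D, E, G, H, N, P, Q, R, V, W

Round 1: R1 [C :- Q, H.]; R7 [A :- P, G.]. Adds C, A.
Round 2: R9 [V :- C, A.]. Adds V.
Round 3: R5 [D :- V, G.]. Adds D.
Round 4: R8 [R :- D.]. Adds R.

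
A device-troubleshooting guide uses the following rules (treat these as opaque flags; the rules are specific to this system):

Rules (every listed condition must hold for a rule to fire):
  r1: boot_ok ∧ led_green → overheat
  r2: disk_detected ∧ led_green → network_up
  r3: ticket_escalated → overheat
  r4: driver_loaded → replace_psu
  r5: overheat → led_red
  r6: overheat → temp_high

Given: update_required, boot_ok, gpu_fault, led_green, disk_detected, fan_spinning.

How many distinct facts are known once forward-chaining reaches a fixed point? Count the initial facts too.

10

Round 1: r1 [boot_ok ∧ led_green → overheat]; r2 [disk_detected ∧ led_green → network_up]. New: overheat, network_up.
Round 2: r5 [overheat → led_red]; r6 [overheat → temp_high]. New: led_red, temp_high.
Closure: {boot_ok, disk_detected, fan_spinning, gpu_fault, led_green, led_red, network_up, overheat, temp_high, update_required} — 10 facts.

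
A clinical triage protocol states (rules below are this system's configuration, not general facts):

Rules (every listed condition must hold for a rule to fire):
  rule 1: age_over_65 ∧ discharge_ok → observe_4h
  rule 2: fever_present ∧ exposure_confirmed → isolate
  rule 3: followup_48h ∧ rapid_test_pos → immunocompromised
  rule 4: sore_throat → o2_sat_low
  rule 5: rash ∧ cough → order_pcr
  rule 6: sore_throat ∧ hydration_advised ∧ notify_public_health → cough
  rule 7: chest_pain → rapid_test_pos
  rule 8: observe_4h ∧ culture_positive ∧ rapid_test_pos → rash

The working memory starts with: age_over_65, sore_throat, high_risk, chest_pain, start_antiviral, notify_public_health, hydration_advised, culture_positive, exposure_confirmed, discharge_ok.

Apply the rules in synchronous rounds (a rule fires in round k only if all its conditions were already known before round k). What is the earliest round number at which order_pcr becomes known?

3

Round 1: rule 1 [age_over_65 ∧ discharge_ok → observe_4h]; rule 4 [sore_throat → o2_sat_low]; rule 6 [sore_throat ∧ hydration_advised ∧ notify_public_health → cough]; rule 7 [chest_pain → rapid_test_pos]. Adds observe_4h, o2_sat_low, cough, rapid_test_pos.
Round 2: rule 8 [observe_4h ∧ culture_positive ∧ rapid_test_pos → rash]. Adds rash.
Round 3: rule 5 [rash ∧ cough → order_pcr]. Adds order_pcr.
order_pcr first appears in round 3.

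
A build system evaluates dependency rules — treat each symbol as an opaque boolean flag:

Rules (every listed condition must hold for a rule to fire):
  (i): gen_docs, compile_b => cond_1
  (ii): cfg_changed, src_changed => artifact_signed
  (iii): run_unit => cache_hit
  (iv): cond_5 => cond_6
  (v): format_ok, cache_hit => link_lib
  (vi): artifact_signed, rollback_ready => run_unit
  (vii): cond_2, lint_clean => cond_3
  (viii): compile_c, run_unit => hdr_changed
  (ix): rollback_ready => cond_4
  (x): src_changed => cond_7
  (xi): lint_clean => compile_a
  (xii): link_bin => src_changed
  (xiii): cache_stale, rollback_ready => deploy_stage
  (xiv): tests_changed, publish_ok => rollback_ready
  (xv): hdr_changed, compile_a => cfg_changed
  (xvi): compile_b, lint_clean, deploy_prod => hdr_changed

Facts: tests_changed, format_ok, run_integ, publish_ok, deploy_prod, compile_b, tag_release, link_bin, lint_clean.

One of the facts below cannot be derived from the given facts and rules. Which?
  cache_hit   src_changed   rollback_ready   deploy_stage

Round 1 fires (xi), (xii), (xiv), (xvi), giving compile_a, src_changed, rollback_ready, hdr_changed.
Round 2 fires (ix), (x), (xv), giving cond_4, cond_7, cfg_changed.
Round 3 fires (ii), giving artifact_signed.
Round 4 fires (vi), giving run_unit.
Round 5 fires (iii), giving cache_hit.
Round 6 fires (v), giving link_lib.
Derived: cache_hit (round 5), rollback_ready (round 1), src_changed (round 1). deploy_stage never appears in any round.

deploy_stage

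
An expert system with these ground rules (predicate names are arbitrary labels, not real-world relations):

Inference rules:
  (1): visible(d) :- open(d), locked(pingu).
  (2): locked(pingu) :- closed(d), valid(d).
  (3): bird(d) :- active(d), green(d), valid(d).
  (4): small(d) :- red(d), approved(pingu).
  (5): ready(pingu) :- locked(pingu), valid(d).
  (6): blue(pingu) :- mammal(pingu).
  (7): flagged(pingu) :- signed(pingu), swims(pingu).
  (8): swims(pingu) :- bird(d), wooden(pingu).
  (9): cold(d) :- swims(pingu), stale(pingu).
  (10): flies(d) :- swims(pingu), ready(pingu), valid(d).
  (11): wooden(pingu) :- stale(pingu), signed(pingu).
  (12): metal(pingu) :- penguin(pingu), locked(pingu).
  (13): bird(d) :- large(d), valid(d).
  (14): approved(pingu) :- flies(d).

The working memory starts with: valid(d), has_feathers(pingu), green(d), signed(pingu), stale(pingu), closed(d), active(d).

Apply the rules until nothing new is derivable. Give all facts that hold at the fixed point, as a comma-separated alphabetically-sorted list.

active(d), approved(pingu), bird(d), closed(d), cold(d), flagged(pingu), flies(d), green(d), has_feathers(pingu), locked(pingu), ready(pingu), signed(pingu), stale(pingu), swims(pingu), valid(d), wooden(pingu)

[1] (2) [locked(pingu) :- closed(d), valid(d).]; (3) [bird(d) :- active(d), green(d), valid(d).]; (11) [wooden(pingu) :- stale(pingu), signed(pingu).]. ⇒ new: locked(pingu), bird(d), wooden(pingu).
[2] (5) [ready(pingu) :- locked(pingu), valid(d).]; (8) [swims(pingu) :- bird(d), wooden(pingu).]. ⇒ new: ready(pingu), swims(pingu).
[3] (7) [flagged(pingu) :- signed(pingu), swims(pingu).]; (9) [cold(d) :- swims(pingu), stale(pingu).]; (10) [flies(d) :- swims(pingu), ready(pingu), valid(d).]. ⇒ new: flagged(pingu), cold(d), flies(d).
[4] (14) [approved(pingu) :- flies(d).]. ⇒ new: approved(pingu).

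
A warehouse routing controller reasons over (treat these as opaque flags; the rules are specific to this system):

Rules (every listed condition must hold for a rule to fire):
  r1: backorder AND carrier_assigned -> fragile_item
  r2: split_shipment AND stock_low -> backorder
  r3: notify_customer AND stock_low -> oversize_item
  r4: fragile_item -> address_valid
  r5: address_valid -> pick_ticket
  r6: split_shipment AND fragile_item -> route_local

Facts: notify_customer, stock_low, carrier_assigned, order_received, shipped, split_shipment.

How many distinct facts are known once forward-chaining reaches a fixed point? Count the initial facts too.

12

[1] r2 [split_shipment AND stock_low -> backorder]; r3 [notify_customer AND stock_low -> oversize_item]. ⇒ new: backorder, oversize_item.
[2] r1 [backorder AND carrier_assigned -> fragile_item]. ⇒ new: fragile_item.
[3] r4 [fragile_item -> address_valid]; r6 [split_shipment AND fragile_item -> route_local]. ⇒ new: address_valid, route_local.
[4] r5 [address_valid -> pick_ticket]. ⇒ new: pick_ticket.
Closure: {address_valid, backorder, carrier_assigned, fragile_item, notify_customer, order_received, oversize_item, pick_ticket, route_local, shipped, split_shipment, stock_low} — 12 facts.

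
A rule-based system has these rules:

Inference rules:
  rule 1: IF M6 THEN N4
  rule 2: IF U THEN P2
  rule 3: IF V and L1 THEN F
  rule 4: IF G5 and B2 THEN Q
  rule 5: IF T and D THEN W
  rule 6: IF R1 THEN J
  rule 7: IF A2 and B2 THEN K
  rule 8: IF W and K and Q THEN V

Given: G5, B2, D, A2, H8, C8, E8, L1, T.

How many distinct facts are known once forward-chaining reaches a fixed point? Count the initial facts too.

14

Round 1: rule 4 [IF G5 and B2 THEN Q]; rule 5 [IF T and D THEN W]; rule 7 [IF A2 and B2 THEN K]. Adds Q, W, K.
Round 2: rule 8 [IF W and K and Q THEN V]. Adds V.
Round 3: rule 3 [IF V and L1 THEN F]. Adds F.
Closure: {A2, B2, C8, D, E8, F, G5, H8, K, L1, Q, T, V, W} — 14 facts.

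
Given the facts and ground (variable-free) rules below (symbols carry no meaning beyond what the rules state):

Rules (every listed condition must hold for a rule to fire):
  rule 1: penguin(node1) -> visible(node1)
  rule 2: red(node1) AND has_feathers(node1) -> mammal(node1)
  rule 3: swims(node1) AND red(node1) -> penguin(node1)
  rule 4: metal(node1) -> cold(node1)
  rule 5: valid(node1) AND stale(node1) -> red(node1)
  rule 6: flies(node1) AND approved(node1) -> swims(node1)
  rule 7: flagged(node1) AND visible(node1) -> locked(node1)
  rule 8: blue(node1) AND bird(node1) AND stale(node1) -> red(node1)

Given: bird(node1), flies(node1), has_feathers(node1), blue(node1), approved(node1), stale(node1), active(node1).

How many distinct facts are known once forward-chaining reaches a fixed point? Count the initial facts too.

12

Round 1 — rule 6, rule 8, derive swims(node1), red(node1).
Round 2 — rule 2, rule 3, derive mammal(node1), penguin(node1).
Round 3 — rule 1, derive visible(node1).
Closure: {active(node1), approved(node1), bird(node1), blue(node1), flies(node1), has_feathers(node1), mammal(node1), penguin(node1), red(node1), stale(node1), swims(node1), visible(node1)} — 12 facts.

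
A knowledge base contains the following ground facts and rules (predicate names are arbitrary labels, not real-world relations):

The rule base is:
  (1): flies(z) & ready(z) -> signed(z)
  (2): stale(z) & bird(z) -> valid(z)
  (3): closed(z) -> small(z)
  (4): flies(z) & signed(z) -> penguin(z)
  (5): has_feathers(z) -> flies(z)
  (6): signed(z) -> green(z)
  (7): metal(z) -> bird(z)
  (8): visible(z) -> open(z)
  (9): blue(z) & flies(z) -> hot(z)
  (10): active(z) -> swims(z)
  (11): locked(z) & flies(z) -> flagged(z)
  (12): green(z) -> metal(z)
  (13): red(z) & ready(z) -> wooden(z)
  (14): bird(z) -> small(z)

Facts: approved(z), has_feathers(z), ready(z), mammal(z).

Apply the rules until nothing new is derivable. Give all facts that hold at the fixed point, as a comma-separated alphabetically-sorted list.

Round 1: (5) [has_feathers(z) -> flies(z)]. New: flies(z).
Round 2: (1) [flies(z) & ready(z) -> signed(z)]. New: signed(z).
Round 3: (4) [flies(z) & signed(z) -> penguin(z)]; (6) [signed(z) -> green(z)]. New: penguin(z), green(z).
Round 4: (12) [green(z) -> metal(z)]. New: metal(z).
Round 5: (7) [metal(z) -> bird(z)]. New: bird(z).
Round 6: (14) [bird(z) -> small(z)]. New: small(z).

approved(z), bird(z), flies(z), green(z), has_feathers(z), mammal(z), metal(z), penguin(z), ready(z), signed(z), small(z)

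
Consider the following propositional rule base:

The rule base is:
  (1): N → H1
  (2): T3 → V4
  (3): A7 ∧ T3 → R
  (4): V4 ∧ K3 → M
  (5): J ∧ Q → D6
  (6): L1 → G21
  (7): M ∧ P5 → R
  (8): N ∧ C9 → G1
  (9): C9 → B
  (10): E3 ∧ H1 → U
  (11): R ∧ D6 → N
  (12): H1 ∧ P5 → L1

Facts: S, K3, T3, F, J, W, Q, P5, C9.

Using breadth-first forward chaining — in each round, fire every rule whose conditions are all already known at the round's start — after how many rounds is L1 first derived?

Round 1 — (2), (5), (9), derive V4, D6, B.
Round 2 — (4), derive M.
Round 3 — (7), derive R.
Round 4 — (11), derive N.
Round 5 — (1), (8), derive H1, G1.
Round 6 — (12), derive L1.
L1 first appears in round 6.

6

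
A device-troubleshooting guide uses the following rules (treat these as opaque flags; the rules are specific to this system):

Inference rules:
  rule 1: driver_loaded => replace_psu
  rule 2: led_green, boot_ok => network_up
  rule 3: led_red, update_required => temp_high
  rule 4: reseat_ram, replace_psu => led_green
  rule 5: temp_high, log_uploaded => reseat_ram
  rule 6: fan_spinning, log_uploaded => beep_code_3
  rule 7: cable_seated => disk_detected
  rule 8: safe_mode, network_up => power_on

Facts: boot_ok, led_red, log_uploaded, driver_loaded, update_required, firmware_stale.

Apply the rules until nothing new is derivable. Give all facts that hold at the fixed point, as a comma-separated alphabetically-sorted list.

[1] rule 1 [driver_loaded => replace_psu]; rule 3 [led_red, update_required => temp_high]. ⇒ new: replace_psu, temp_high.
[2] rule 5 [temp_high, log_uploaded => reseat_ram]. ⇒ new: reseat_ram.
[3] rule 4 [reseat_ram, replace_psu => led_green]. ⇒ new: led_green.
[4] rule 2 [led_green, boot_ok => network_up]. ⇒ new: network_up.

boot_ok, driver_loaded, firmware_stale, led_green, led_red, log_uploaded, network_up, replace_psu, reseat_ram, temp_high, update_required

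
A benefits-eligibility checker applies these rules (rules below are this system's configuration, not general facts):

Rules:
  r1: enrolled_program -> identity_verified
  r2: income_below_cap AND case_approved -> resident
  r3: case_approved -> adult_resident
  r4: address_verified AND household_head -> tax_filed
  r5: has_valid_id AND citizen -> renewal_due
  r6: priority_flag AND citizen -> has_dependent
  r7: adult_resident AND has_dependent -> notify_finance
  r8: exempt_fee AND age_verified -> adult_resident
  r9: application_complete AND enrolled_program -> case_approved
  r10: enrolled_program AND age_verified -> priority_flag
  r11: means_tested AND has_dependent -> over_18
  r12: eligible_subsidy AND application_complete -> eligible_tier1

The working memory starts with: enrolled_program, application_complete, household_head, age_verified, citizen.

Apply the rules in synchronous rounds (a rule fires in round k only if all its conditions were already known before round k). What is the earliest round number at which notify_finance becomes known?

Round 1: r1 [enrolled_program -> identity_verified]; r9 [application_complete AND enrolled_program -> case_approved]; r10 [enrolled_program AND age_verified -> priority_flag]. New: identity_verified, case_approved, priority_flag.
Round 2: r3 [case_approved -> adult_resident]; r6 [priority_flag AND citizen -> has_dependent]. New: adult_resident, has_dependent.
Round 3: r7 [adult_resident AND has_dependent -> notify_finance]. New: notify_finance.
notify_finance first appears in round 3.

3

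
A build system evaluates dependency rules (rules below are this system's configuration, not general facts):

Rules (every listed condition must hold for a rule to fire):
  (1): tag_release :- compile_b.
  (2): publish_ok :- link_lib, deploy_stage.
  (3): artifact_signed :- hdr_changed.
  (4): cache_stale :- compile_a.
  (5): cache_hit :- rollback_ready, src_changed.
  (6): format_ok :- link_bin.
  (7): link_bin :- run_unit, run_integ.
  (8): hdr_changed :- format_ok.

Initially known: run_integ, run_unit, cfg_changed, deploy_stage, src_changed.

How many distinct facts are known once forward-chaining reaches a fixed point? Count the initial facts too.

9

Round 1: (7) [link_bin :- run_unit, run_integ.]. Adds link_bin.
Round 2: (6) [format_ok :- link_bin.]. Adds format_ok.
Round 3: (8) [hdr_changed :- format_ok.]. Adds hdr_changed.
Round 4: (3) [artifact_signed :- hdr_changed.]. Adds artifact_signed.
Closure: {artifact_signed, cfg_changed, deploy_stage, format_ok, hdr_changed, link_bin, run_integ, run_unit, src_changed} — 9 facts.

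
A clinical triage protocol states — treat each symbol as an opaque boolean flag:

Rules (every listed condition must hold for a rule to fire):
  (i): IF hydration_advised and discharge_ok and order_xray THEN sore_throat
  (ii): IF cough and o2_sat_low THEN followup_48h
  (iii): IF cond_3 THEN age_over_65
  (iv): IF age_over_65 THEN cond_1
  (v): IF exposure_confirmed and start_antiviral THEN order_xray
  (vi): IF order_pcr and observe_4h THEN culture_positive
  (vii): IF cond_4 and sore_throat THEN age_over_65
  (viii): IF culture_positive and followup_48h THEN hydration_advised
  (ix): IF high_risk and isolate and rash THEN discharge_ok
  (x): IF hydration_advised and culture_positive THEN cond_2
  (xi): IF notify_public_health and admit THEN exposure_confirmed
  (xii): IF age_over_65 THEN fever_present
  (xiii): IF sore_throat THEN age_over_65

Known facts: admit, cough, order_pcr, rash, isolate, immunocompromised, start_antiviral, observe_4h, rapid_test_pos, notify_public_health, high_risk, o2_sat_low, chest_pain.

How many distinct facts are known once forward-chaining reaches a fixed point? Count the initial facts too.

24

[1] (ii) [IF cough and o2_sat_low THEN followup_48h]; (vi) [IF order_pcr and observe_4h THEN culture_positive]; (ix) [IF high_risk and isolate and rash THEN discharge_ok]; (xi) [IF notify_public_health and admit THEN exposure_confirmed]. ⇒ new: followup_48h, culture_positive, discharge_ok, exposure_confirmed.
[2] (v) [IF exposure_confirmed and start_antiviral THEN order_xray]; (viii) [IF culture_positive and followup_48h THEN hydration_advised]. ⇒ new: order_xray, hydration_advised.
[3] (i) [IF hydration_advised and discharge_ok and order_xray THEN sore_throat]; (x) [IF hydration_advised and culture_positive THEN cond_2]. ⇒ new: sore_throat, cond_2.
[4] (xiii) [IF sore_throat THEN age_over_65]. ⇒ new: age_over_65.
[5] (iv) [IF age_over_65 THEN cond_1]; (xii) [IF age_over_65 THEN fever_present]. ⇒ new: cond_1, fever_present.
Closure: {admit, age_over_65, chest_pain, cond_1, cond_2, cough, culture_positive, discharge_ok, exposure_confirmed, fever_present, followup_48h, high_risk, hydration_advised, immunocompromised, isolate, notify_public_health, o2_sat_low, observe_4h, order_pcr, order_xray, rapid_test_pos, rash, sore_throat, start_antiviral} — 24 facts.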